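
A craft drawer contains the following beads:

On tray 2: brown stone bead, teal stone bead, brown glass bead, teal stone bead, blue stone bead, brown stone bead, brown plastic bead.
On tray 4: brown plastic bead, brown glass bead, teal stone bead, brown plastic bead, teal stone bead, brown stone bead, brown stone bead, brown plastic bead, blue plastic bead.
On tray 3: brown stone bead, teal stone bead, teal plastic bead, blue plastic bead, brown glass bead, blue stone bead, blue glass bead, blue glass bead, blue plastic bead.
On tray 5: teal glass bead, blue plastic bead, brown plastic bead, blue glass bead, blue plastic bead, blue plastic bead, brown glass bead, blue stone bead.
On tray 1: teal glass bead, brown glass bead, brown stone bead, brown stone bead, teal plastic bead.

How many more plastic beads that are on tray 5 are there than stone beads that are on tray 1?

2

plastic beads on tray 5: 4.
stone beads on tray 1: 2.
4 − 2 = 2.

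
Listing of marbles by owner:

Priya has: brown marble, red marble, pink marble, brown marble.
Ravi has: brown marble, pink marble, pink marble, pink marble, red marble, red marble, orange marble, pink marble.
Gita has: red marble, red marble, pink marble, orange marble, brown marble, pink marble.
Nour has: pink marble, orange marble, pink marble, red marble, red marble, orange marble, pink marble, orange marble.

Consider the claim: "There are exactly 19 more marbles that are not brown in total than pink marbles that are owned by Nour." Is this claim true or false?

True

marbles that are not brown: 22.
pink marbles owned by Nour: 3.
The claim requires 22 − 3 (= 19) to equal 19, which holds.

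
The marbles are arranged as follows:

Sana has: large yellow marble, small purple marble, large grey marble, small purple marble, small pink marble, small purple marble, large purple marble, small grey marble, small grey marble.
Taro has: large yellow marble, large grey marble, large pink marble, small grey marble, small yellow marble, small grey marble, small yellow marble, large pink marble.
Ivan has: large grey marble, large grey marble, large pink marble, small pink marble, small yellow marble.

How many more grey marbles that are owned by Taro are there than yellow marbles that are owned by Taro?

grey marbles owned by Taro: 3.
yellow marbles owned by Taro: 3.
3 − 3 = 0.

0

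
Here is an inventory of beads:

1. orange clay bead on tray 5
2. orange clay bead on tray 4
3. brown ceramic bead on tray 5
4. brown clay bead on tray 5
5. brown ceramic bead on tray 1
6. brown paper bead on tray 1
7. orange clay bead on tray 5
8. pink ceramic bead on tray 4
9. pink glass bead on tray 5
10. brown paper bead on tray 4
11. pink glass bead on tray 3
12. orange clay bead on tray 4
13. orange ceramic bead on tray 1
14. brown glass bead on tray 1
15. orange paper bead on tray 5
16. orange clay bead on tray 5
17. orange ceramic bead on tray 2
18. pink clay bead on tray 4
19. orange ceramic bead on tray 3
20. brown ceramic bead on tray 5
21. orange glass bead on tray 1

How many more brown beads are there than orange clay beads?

brown beads: 7.
orange clay beads: 5.
7 − 5 = 2.

2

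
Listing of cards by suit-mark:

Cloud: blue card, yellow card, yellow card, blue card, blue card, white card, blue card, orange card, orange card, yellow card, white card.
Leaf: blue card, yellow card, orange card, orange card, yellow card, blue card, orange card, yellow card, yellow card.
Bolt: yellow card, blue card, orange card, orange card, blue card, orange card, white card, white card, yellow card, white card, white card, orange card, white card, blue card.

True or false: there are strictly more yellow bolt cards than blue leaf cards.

There are 2 yellow bolt cards.
There are 2 blue leaf cards.
The claim requires 2 > 2, which does not hold.

False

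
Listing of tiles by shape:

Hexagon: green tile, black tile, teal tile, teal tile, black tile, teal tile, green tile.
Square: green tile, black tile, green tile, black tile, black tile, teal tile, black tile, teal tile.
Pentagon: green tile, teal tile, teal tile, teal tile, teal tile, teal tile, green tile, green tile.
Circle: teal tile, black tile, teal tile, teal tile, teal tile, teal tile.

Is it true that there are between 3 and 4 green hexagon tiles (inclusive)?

False

There are 2 green hexagon tiles.
The claim requires 3 ≤ 2 ≤ 4, which does not hold.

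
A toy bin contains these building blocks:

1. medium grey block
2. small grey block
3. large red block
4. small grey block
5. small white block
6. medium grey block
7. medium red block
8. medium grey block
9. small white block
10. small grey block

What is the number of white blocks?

2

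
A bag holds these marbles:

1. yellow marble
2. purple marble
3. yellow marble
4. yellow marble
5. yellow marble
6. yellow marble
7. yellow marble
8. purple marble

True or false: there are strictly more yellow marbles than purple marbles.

True

yellow marbles: 6.
purple marbles: 2.
The claim requires 6 > 2, which holds.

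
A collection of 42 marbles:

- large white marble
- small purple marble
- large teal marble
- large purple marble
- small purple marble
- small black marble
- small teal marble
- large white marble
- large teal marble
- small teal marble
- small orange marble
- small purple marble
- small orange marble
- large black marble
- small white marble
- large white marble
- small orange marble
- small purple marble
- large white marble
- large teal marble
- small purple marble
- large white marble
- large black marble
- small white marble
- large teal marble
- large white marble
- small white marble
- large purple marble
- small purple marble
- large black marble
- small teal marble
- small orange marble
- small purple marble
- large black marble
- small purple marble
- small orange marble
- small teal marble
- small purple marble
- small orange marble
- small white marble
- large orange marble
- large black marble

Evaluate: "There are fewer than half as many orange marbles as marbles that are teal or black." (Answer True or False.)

There are 7 orange marbles.
There are 14 marbles that are teal or black.
The claim requires 2 × 7 = 14 < 14, which does not hold.

False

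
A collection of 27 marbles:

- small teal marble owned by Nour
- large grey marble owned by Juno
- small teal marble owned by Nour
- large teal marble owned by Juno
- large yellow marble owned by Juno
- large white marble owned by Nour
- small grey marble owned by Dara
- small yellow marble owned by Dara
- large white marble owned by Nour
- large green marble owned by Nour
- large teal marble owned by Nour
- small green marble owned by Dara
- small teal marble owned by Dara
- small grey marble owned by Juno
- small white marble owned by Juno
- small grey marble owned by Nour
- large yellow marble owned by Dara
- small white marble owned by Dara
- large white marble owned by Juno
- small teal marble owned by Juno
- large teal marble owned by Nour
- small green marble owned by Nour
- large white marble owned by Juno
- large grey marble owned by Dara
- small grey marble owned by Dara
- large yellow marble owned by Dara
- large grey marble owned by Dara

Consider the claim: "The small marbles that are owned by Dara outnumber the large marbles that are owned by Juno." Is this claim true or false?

small marbles owned by Dara: 6.
large marbles owned by Juno: 5.
The claim requires 6 > 5, which holds.

True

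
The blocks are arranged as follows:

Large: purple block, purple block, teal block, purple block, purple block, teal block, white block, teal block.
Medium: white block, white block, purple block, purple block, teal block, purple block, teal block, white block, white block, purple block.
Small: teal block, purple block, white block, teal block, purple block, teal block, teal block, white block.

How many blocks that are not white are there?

Total blocks: 26; with the excluded value: 7; remaining 26 − 7 = 19.

19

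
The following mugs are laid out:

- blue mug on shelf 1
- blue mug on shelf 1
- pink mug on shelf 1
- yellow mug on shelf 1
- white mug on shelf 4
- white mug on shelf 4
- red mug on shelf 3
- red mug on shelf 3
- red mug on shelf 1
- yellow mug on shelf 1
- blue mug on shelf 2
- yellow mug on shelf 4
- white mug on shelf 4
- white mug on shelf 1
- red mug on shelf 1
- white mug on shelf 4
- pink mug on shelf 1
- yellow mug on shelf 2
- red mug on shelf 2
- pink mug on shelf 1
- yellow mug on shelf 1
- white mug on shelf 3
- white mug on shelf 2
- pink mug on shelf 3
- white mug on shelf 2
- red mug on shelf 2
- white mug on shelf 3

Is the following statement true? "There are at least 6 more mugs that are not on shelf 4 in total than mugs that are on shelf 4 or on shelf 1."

mugs that are not on shelf 4: 22.
mugs on shelf 4 or on shelf 1: 16.
The claim requires 22 − 16 = 6 ≥ 6, which holds.

True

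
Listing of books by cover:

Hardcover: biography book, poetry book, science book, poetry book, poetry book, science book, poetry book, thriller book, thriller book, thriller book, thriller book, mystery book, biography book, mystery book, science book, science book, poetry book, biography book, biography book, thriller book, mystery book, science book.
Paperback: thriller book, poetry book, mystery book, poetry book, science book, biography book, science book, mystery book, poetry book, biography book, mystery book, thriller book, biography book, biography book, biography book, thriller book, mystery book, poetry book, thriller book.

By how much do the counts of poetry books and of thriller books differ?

0

poetry books: 9. thriller books: 9.
|9 − 9| = 9 − 9 = 0.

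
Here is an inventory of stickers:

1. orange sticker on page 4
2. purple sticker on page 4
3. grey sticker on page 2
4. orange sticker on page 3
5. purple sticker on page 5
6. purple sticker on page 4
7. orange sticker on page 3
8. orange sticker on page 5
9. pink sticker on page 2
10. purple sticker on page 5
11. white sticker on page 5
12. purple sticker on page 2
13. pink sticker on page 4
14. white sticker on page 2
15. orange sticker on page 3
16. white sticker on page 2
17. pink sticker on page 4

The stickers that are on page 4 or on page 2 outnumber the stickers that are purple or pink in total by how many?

stickers on page 4 or on page 2: 10.
stickers that are purple or pink: 8.
10 − 8 = 2.

2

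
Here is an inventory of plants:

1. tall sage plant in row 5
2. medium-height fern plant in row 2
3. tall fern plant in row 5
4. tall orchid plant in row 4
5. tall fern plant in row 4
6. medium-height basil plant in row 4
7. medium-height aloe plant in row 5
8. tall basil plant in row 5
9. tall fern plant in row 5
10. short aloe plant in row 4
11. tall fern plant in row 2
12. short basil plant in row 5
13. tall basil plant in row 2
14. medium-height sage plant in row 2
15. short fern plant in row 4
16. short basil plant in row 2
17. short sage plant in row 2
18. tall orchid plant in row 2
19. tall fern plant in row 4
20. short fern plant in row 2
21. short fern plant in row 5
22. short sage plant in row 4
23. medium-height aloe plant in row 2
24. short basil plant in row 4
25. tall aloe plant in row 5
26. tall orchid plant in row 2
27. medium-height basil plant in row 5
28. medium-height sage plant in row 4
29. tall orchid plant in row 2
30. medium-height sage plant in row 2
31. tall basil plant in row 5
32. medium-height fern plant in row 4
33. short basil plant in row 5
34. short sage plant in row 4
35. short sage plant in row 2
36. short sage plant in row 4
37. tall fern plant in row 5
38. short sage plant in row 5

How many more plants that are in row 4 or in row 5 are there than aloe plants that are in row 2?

24

plants in row 4 or in row 5: 25.
aloe plants in row 2: 1.
25 − 1 = 24.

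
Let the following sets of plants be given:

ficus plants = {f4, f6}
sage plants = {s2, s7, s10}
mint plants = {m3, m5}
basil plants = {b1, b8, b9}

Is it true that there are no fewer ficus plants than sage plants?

|ficus plants| = 2.
|sage plants| = 3.
The claim requires 2 ≥ 3, which does not hold.

False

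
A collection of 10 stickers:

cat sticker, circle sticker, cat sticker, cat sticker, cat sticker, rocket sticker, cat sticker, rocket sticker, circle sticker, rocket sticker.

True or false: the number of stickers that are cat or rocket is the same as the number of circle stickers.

stickers that are cat or rocket: 8.
circle stickers: 2.
The claim requires 8 = 2, which does not hold.

False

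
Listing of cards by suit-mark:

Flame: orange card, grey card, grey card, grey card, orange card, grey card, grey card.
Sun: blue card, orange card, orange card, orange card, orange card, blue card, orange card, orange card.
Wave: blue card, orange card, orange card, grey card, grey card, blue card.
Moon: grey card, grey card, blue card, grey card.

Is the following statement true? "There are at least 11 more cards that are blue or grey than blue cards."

There are 15 cards that are blue or grey.
There are 5 blue cards.
The claim requires 15 − 5 = 10 ≥ 11, which does not hold.

False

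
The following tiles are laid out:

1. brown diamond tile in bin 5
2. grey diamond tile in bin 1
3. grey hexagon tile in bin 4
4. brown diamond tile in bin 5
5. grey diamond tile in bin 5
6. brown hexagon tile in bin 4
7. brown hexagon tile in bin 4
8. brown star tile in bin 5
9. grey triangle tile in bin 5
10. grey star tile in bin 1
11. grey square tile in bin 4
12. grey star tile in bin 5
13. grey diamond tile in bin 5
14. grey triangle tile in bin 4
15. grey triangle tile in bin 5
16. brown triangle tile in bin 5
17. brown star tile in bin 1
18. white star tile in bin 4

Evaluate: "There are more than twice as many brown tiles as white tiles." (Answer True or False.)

True

|brown tiles| = 7.
|white tiles| = 1.
The claim requires 7 > 2 × 1 = 2, which holds.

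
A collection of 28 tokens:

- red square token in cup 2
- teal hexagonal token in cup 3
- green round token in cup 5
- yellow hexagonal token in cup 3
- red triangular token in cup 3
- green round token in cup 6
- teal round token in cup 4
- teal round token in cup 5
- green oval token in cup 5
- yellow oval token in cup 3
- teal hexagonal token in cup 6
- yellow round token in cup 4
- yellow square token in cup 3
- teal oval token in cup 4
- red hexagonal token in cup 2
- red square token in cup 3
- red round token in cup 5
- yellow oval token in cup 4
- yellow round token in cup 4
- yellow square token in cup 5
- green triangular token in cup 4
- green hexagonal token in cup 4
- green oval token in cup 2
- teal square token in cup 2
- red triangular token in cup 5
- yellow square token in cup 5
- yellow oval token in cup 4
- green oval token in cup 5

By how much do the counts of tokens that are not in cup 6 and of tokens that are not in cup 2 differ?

tokens that are not in cup 6: 26. tokens that are not in cup 2: 24.
|26 − 24| = 26 − 24 = 2.

2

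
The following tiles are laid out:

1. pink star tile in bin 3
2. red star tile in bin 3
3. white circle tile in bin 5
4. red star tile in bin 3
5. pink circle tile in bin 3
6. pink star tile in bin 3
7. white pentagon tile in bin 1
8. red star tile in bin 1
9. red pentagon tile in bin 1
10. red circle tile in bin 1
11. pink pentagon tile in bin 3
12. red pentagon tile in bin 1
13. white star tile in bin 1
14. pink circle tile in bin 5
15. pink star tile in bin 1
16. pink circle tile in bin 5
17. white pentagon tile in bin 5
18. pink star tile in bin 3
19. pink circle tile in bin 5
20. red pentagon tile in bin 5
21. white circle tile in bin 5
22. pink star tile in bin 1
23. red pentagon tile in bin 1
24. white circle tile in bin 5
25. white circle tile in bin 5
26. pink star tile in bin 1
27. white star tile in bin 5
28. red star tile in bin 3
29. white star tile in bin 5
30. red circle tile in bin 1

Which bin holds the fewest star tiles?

Counts by bin (restricted to star tiles): bin 3→6, bin 1→5, bin 5→2.
The minimum is 2, held uniquely by bin 5.

bin 5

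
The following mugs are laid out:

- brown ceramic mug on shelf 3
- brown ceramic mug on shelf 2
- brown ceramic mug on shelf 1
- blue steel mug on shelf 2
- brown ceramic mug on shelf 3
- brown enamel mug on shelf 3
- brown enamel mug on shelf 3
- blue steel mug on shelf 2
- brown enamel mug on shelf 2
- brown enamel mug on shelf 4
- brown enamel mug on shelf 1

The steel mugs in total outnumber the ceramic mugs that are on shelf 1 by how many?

steel mugs: 2.
ceramic mugs on shelf 1: 1.
2 − 1 = 1.

1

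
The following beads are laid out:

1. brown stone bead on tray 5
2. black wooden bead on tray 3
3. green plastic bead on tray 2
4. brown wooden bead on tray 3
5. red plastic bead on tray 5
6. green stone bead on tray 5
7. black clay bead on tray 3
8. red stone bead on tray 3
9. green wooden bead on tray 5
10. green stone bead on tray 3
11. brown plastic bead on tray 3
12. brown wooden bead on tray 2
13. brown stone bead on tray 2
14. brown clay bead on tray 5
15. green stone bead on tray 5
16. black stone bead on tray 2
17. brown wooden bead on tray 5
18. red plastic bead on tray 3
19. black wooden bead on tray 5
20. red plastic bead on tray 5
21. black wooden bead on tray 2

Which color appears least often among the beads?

Counts by color: brown 7, black 5, green 5, red 4.
The minimum is 4, held uniquely by red.

red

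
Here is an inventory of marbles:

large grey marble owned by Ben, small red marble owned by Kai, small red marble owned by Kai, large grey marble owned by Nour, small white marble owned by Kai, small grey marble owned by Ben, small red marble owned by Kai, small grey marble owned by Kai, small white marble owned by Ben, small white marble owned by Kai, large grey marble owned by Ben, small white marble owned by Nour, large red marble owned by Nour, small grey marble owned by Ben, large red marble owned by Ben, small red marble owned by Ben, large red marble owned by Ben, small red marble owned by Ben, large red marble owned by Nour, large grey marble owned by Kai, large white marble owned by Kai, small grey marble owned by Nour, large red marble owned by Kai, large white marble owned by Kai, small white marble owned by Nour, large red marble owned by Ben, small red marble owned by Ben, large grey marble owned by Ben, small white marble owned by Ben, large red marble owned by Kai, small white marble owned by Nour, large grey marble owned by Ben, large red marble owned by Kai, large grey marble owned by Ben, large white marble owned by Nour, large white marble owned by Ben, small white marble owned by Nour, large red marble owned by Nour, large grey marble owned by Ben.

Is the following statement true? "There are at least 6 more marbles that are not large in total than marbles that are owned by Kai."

True

|marbles that are not large| = 18.
|marbles owned by Kai| = 12.
The claim requires 18 − 12 = 6 ≥ 6, which holds.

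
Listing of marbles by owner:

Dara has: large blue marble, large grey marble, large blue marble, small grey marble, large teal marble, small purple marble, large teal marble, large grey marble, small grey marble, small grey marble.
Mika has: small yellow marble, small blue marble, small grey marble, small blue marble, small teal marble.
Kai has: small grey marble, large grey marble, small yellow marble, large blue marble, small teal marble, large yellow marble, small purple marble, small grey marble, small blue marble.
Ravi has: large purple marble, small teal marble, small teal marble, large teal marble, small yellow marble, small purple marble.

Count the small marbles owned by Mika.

5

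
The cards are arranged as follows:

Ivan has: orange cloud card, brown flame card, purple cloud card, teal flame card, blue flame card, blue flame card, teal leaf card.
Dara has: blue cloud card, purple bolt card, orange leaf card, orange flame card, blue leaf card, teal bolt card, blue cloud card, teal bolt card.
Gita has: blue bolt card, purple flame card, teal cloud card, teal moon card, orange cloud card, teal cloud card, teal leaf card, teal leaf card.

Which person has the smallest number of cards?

Ivan

Counts by player: Dara→8, Gita→8, Ivan→7.
The minimum is 7, held uniquely by Ivan.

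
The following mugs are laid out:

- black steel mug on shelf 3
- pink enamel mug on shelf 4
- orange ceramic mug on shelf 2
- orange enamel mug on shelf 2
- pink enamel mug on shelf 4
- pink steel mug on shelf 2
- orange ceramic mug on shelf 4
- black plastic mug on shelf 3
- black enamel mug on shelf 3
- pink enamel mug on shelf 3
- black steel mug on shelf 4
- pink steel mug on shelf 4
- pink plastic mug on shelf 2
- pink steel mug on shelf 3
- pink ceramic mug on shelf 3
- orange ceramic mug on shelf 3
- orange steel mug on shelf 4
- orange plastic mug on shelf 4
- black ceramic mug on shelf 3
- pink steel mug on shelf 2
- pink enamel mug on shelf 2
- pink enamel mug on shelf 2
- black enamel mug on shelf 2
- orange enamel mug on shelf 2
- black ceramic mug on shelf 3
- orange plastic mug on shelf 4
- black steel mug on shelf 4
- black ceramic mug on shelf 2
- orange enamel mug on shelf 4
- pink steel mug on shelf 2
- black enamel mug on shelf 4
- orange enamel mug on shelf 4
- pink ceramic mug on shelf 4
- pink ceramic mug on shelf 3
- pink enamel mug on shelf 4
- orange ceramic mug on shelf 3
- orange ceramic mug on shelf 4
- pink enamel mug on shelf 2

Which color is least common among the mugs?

black

Counts by color: pink 16, orange 12, black 10.
The minimum is 10, held uniquely by black.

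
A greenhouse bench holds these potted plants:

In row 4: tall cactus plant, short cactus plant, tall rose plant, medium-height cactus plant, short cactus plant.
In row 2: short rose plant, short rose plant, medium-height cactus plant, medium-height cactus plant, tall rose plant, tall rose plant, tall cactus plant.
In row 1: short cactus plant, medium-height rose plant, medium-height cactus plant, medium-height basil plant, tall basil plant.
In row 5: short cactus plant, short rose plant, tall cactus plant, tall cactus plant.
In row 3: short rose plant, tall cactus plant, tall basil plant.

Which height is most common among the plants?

tall

Counts by height: tall 10, short 8, medium-height 6.
The maximum is 10, held uniquely by tall.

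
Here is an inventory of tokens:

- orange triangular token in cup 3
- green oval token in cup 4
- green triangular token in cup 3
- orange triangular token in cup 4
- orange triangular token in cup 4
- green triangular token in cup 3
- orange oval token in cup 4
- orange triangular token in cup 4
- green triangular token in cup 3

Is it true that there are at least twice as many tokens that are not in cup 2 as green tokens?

True

|tokens that are not in cup 2| = 9.
|green tokens| = 4.
The claim requires 9 ≥ 2 × 4 = 8, which holds.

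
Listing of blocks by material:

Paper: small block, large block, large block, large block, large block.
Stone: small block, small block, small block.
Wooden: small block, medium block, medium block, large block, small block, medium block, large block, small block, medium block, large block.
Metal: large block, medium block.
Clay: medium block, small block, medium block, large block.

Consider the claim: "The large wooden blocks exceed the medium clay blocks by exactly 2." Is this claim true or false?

False

large wooden blocks: 3.
medium clay blocks: 2.
The claim requires 3 − 2 (= 1) to equal 2, which does not hold.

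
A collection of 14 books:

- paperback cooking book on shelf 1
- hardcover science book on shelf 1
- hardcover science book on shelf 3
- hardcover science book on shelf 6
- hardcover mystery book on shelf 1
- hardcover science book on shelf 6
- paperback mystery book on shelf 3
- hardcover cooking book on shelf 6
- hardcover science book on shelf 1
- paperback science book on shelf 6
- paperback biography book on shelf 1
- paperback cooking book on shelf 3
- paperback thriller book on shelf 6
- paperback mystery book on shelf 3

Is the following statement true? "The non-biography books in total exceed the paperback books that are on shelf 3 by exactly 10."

non-biography books: 13.
paperback books on shelf 3: 3.
The claim requires 13 − 3 (= 10) to equal 10, which holds.

True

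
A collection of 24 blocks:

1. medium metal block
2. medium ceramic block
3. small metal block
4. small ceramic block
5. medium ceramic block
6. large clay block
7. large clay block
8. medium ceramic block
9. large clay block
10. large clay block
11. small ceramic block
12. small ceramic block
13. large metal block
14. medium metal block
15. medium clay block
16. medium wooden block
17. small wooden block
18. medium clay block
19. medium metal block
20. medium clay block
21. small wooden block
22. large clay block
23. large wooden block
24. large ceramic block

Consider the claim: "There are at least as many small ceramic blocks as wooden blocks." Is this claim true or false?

small ceramic blocks: 3.
wooden blocks: 4.
The claim requires 3 ≥ 4, which does not hold.

False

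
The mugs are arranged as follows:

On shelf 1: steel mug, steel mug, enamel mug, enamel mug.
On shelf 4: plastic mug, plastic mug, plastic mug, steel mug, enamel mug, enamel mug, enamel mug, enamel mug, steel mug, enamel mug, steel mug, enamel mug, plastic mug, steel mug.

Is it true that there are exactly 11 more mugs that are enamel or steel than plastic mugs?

There are 14 mugs that are enamel or steel.
There are 4 plastic mugs.
The claim requires 14 − 4 (= 10) to equal 11, which does not hold.

False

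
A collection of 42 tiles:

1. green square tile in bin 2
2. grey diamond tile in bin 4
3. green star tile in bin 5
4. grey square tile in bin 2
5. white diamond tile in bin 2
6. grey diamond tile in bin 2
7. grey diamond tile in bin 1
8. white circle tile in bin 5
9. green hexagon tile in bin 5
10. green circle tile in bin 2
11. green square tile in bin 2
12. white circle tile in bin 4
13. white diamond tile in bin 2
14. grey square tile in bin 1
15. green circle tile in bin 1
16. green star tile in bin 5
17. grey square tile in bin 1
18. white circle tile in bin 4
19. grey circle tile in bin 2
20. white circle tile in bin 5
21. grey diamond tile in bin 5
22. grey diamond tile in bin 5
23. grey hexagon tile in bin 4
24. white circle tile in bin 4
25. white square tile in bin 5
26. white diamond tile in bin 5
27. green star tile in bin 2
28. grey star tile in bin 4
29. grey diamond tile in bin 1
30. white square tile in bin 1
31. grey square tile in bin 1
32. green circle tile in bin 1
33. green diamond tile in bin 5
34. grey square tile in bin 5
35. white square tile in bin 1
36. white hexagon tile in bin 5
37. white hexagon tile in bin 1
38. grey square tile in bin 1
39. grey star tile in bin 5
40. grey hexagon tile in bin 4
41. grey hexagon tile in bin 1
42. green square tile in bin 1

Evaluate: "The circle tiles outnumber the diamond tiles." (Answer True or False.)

False

circle tiles: 9.
diamond tiles: 10.
The claim requires 9 > 10, which does not hold.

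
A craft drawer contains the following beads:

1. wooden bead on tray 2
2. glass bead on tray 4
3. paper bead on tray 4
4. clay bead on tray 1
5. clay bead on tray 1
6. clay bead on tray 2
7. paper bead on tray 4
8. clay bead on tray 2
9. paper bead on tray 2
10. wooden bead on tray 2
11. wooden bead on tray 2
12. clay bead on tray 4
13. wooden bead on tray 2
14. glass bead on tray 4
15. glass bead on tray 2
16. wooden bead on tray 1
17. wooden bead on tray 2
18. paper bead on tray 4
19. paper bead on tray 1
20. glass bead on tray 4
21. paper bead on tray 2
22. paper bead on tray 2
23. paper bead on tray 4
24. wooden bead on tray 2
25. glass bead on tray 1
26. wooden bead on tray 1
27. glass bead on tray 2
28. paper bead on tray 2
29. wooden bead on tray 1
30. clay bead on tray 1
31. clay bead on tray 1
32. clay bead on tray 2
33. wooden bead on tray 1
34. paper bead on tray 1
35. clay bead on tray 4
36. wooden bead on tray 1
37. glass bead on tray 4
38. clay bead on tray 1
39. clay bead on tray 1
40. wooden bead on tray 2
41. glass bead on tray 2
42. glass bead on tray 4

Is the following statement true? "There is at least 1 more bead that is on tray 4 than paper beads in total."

|beads on tray 4| = 11.
|paper beads| = 10.
The claim requires 11 − 10 = 1 ≥ 1, which holds.

True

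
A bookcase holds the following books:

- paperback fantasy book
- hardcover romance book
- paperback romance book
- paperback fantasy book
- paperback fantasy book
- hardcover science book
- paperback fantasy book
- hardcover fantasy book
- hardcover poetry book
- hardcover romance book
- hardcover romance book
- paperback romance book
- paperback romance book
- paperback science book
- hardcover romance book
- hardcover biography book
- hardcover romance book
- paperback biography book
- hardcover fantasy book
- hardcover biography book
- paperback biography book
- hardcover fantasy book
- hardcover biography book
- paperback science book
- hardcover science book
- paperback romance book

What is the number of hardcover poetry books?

1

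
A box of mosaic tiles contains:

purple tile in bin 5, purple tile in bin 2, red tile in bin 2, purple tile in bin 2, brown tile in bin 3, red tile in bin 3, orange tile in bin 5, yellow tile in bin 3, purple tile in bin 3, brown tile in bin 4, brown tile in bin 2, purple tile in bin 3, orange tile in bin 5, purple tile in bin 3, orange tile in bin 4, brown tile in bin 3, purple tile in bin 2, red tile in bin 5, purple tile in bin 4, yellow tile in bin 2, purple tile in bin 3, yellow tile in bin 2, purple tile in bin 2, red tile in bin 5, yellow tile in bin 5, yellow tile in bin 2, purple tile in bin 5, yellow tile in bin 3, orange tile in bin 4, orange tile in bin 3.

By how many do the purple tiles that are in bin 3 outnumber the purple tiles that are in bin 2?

purple tiles in bin 3: 4.
purple tiles in bin 2: 4.
4 − 4 = 0.

0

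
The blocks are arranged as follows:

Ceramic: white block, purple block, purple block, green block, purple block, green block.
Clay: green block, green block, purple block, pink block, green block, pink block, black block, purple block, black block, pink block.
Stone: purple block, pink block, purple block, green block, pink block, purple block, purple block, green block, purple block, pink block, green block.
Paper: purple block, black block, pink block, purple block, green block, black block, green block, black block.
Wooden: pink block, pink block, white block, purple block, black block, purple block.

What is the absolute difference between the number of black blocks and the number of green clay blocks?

3

black blocks: 6. green clay blocks: 3.
|6 − 3| = 6 − 3 = 3.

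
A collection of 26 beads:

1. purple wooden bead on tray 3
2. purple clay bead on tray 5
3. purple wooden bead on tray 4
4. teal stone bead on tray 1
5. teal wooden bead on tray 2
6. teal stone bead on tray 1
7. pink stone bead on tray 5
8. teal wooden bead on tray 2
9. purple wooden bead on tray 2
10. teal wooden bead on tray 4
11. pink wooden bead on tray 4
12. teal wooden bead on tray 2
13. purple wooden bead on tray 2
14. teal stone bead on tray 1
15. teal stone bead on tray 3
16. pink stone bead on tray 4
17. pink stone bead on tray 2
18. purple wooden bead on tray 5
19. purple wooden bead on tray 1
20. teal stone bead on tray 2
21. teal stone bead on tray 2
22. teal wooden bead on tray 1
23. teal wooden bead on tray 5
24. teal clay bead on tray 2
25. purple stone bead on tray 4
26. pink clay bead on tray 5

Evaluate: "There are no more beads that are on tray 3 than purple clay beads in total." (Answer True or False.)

|beads on tray 3| = 2.
|purple clay beads| = 1.
The claim requires 2 ≤ 1, which does not hold.

False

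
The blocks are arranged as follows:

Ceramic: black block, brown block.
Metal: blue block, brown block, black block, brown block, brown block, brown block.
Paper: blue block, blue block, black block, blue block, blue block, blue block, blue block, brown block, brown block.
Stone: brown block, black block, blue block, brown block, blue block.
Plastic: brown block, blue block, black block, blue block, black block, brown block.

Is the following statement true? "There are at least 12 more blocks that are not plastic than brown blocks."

False

blocks that are not plastic: 22.
brown blocks: 11.
The claim requires 22 − 11 = 11 ≥ 12, which does not hold.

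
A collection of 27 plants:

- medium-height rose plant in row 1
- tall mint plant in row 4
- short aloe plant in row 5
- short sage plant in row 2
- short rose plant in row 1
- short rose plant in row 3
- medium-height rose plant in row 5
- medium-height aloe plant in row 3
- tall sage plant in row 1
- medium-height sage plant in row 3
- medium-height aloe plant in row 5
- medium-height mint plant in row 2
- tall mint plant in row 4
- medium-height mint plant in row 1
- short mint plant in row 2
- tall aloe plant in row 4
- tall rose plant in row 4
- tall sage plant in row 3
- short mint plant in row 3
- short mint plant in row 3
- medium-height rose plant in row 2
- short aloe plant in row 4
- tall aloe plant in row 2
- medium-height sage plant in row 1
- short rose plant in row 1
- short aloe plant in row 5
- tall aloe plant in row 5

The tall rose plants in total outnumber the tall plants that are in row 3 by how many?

tall rose plants: 1.
tall plants in row 3: 1.
1 − 1 = 0.

0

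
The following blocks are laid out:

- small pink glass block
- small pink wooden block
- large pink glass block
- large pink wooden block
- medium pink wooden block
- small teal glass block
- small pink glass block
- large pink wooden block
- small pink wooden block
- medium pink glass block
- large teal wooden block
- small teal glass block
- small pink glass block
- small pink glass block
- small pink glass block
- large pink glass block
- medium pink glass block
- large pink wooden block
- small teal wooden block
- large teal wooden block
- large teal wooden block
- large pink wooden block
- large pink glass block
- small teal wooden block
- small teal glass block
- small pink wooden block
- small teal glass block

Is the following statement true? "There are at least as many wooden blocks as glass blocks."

|wooden blocks| = 13.
|glass blocks| = 14.
The claim requires 13 ≥ 14, which does not hold.

False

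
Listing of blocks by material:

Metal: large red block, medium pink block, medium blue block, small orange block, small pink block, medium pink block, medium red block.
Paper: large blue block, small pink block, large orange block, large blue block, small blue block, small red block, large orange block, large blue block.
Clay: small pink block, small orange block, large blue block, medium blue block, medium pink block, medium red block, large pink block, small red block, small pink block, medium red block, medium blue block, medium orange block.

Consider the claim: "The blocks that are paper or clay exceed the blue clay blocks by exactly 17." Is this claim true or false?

True

|blocks that are paper or clay| = 20.
|blue clay blocks| = 3.
The claim requires 20 − 3 (= 17) to equal 17, which holds.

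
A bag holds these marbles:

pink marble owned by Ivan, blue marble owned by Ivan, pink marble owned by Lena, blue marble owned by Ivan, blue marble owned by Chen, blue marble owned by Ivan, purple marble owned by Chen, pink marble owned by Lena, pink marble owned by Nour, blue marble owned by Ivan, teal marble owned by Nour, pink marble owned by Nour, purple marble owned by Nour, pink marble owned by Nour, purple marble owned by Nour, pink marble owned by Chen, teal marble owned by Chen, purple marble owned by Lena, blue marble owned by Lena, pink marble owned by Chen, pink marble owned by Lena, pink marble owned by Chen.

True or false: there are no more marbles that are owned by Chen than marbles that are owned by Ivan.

False

Count of marbles owned by Chen: 6.
Count of marbles owned by Ivan: 5.
The claim requires 6 ≤ 5, which does not hold.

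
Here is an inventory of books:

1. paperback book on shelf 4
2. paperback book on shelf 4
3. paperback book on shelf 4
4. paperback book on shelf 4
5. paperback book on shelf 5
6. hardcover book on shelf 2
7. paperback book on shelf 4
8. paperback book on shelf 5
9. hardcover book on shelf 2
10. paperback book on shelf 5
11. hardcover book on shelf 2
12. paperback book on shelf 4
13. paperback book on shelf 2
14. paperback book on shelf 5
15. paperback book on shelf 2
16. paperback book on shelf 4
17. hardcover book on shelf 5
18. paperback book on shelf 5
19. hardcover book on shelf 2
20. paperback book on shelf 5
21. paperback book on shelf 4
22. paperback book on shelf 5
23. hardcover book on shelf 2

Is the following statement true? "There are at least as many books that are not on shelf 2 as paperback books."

|books that are not on shelf 2| = 16.
|paperback books| = 17.
The claim requires 16 ≥ 17, which does not hold.

False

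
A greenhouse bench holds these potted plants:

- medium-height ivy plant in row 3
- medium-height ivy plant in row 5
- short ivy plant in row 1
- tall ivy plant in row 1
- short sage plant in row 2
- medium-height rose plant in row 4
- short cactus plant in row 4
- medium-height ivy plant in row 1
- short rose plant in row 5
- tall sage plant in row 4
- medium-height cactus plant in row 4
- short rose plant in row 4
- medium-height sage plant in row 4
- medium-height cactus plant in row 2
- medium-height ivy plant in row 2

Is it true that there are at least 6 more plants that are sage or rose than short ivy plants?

|plants that are sage or rose| = 6.
|short ivy plants| = 1.
The claim requires 6 − 1 = 5 ≥ 6, which does not hold.

False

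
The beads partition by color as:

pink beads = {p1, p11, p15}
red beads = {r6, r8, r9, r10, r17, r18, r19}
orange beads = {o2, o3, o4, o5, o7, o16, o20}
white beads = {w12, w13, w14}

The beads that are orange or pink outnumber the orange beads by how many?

3

beads that are orange or pink: 10.
orange beads: 7.
10 − 7 = 3.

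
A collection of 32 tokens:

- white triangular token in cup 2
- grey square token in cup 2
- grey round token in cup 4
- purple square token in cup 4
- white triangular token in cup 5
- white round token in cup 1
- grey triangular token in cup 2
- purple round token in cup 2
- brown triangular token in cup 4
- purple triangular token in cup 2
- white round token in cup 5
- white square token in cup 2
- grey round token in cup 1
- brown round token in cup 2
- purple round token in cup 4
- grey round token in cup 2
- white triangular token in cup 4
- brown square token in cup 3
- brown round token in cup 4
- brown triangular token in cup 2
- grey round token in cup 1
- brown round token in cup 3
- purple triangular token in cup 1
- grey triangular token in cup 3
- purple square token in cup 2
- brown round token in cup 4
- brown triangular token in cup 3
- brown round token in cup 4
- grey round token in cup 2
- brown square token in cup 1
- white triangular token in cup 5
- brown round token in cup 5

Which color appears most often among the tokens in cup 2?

Counts by color (restricted to tokens in cup 2): grey 4, purple 3, white 2, brown 2.
The maximum is 4, held uniquely by grey.

grey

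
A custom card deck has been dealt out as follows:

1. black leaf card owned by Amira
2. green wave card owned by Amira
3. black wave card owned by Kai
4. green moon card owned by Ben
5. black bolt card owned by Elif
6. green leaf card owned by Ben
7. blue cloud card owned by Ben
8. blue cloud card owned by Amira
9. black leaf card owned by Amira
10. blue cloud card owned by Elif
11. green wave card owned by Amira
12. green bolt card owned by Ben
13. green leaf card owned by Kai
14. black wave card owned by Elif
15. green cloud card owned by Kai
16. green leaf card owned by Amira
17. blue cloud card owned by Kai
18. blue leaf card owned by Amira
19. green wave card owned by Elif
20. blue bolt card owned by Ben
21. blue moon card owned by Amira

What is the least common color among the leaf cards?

Counts by color (restricted to leaf cards): green 3, black 2, blue 1.
The minimum is 1, held uniquely by blue.

blue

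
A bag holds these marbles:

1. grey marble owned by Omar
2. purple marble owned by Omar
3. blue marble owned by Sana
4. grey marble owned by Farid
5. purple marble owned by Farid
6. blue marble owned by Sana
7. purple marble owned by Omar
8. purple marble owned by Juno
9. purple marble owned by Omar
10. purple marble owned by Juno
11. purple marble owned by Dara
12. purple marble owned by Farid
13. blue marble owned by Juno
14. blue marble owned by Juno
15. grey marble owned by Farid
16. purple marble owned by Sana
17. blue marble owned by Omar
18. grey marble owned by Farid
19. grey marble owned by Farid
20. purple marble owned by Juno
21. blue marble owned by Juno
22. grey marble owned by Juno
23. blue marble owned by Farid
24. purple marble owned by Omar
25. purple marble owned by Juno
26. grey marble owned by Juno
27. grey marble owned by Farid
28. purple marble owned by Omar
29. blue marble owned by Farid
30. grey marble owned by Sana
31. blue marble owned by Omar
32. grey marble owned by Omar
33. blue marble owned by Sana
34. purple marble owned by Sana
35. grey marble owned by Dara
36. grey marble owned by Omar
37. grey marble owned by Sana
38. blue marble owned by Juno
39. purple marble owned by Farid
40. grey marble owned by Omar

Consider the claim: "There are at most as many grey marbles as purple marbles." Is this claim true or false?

grey marbles: 14.
purple marbles: 15.
The claim requires 14 ≤ 15, which holds.

True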